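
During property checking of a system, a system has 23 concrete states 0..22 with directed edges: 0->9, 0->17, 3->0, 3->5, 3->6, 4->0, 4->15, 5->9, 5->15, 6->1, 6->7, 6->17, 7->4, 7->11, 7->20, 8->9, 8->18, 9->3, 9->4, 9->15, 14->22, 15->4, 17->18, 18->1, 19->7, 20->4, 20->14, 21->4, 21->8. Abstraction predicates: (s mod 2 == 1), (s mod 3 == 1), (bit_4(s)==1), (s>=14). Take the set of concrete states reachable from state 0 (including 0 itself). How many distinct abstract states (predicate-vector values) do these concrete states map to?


BFS from 0:
Concrete reachable: {0, 1, 3, 4, 5, 6, 7, 9, 11, 14, 15, 17, 18, 20, 22}
Abstract via predicates (s mod 2 == 1), (s mod 3 == 1), (bit_4(s)==1), (s>=14):
  (0,0,0,0) <- {0, 6}
  (0,0,0,1) <- {14}
  (0,0,1,1) <- {18, 20}
  (0,1,0,0) <- {4}
  (0,1,1,1) <- {22}
  (1,0,0,0) <- {3, 5, 9, 11}
  (1,0,0,1) <- {15}
  (1,0,1,1) <- {17}
  (1,1,0,0) <- {1, 7}
Distinct abstract states = 9

9


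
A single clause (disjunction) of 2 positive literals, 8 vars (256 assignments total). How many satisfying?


Step 1: Total=2^8=256
Step 2: Unsat when all 2 false: 2^6=64
Step 3: Sat=256-64=192

192


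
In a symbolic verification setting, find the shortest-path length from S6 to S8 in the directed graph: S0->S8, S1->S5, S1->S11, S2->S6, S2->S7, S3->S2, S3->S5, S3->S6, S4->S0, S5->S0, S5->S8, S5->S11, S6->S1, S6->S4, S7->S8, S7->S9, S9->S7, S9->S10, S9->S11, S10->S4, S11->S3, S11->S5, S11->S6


BFS layer-by-layer from S6:
  dist 0: {S6}
  dist 1: {S1, S4}
  dist 2: {S0, S5, S11}
  dist 3: {S3, S8}
  -> S8 reached at distance 3
Shortest path length = 3

3


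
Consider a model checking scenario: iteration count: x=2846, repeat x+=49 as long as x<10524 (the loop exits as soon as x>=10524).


Step 1: x goes from 2846 toward 10524 by 49; the body runs while x<10524, so iterations = ceil((bound-start)/step)
Step 2: Distance=7678
Step 3: ceil(7678/49)=157

157


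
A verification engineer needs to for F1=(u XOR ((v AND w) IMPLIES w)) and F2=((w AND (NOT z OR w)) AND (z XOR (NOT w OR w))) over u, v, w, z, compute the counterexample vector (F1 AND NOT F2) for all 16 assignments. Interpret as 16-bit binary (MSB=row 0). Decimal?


F1 = (u XOR ((v AND w) IMPLIES w))
F2 = ((w AND (NOT z OR w)) AND (z XOR (NOT w OR w)))
Counterexample to F1=>F2 is where F1=1 and F2=0.
Evaluate each row (bits = u,v,w,z, MSB first):
  row 0 [0000]: F1=1 F2=0 -> F1&~F2 -> 1
  row 1 [0001]: F1=1 F2=0 -> F1&~F2 -> 1
  row 2 [0010]: F1=1 F2=1 -> F1&~F2 -> 0
  row 3 [0011]: F1=1 F2=0 -> F1&~F2 -> 1
  row 4 [0100]: F1=1 F2=0 -> F1&~F2 -> 1
  row 5 [0101]: F1=1 F2=0 -> F1&~F2 -> 1
  row 6 [0110]: F1=1 F2=1 -> F1&~F2 -> 0
  row 7 [0111]: F1=1 F2=0 -> F1&~F2 -> 1
  row 8 [1000]: F1=0 F2=0 -> F1&~F2 -> 0
  row 9 [1001]: F1=0 F2=0 -> F1&~F2 -> 0
  row 10 [1010]: F1=0 F2=1 -> F1&~F2 -> 0
  row 11 [1011]: F1=0 F2=0 -> F1&~F2 -> 0
  row 12 [1100]: F1=0 F2=0 -> F1&~F2 -> 0
  row 13 [1101]: F1=0 F2=0 -> F1&~F2 -> 0
  row 14 [1110]: F1=0 F2=1 -> F1&~F2 -> 0
  row 15 [1111]: F1=0 F2=0 -> F1&~F2 -> 0
Full result column, 4 rows per line (u,v fixed per line; w,z runs 00..11 left to right):
  rows 0-3 [u,v=00]: 1101  = hex D
  rows 4-7 [u,v=01]: 1101  = hex D
  rows 8-11 [u,v=10]: 0000  = hex 0
  rows 12-15 [u,v=11]: 0000  = hex 0
Counterexample vector (row 0 .. row 15) = 1101110100000000
Output column grouped in 4s = 1101 1101 0000 0000 = 0xDD00
Convert to decimal digit by digit (value = value*16 + digit):
  D -> 13
  13*16 + 13 (D) = 221
  221*16 + 0 = 3536
  3536*16 + 0 = 56576
Decimal = 56576

56576


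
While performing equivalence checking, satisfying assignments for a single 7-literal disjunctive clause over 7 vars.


Step 1: Total=2^7=128
Step 2: Unsat when all 7 false: 2^0=1
Step 3: Sat=128-1=127

127


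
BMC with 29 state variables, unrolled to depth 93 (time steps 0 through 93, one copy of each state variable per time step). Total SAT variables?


BMC unrolls to depth k, creating one copy of each state var for steps 0..k.
Step count = 93 + 1 = 94 (steps 0 through 93)
Vars per step = 29
Total = 29 * 94 = 2726

2726


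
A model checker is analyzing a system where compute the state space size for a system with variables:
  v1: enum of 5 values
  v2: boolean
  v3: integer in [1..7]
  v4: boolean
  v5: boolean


State space = product of domain sizes of all variables.
Domain sizes:
  v1 (enum of 5 values): 5
  v2 (boolean): 2
  v3 (integer in [1..7]): 7
  v4 (boolean): 2
  v5 (boolean): 2
Product = 5 * 2 * 7 * 2 * 2 = 280

280


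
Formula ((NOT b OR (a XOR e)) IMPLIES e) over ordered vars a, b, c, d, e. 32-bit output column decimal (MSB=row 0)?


Formula: ((NOT b OR (a XOR e)) IMPLIES e) over a, b, c, d, e (32 rows)
Evaluate each row (bits = a,b,c,d,e, MSB first):
  row 0 [00000]: ((NOT 0 OR (0 XOR 0)) IMPLIES 0) -> 0
  row 1 [00001]: ((NOT 0 OR (0 XOR 1)) IMPLIES 1) -> 1
  row 2 [00010]: ((NOT 0 OR (0 XOR 0)) IMPLIES 0) -> 0
  row 3 [00011]: ((NOT 0 OR (0 XOR 1)) IMPLIES 1) -> 1
  row 4 [00100]: ((NOT 0 OR (0 XOR 0)) IMPLIES 0) -> 0
  row 5 [00101]: ((NOT 0 OR (0 XOR 1)) IMPLIES 1) -> 1
  row 6 [00110]: ((NOT 0 OR (0 XOR 0)) IMPLIES 0) -> 0
  row 7 [00111]: ((NOT 0 OR (0 XOR 1)) IMPLIES 1) -> 1
  row 8 [01000]: ((NOT 1 OR (0 XOR 0)) IMPLIES 0) -> 1
  row 9 [01001]: ((NOT 1 OR (0 XOR 1)) IMPLIES 1) -> 1
  row 10 [01010]: ((NOT 1 OR (0 XOR 0)) IMPLIES 0) -> 1
  row 11 [01011]: ((NOT 1 OR (0 XOR 1)) IMPLIES 1) -> 1
  row 12 [01100]: ((NOT 1 OR (0 XOR 0)) IMPLIES 0) -> 1
  row 13 [01101]: ((NOT 1 OR (0 XOR 1)) IMPLIES 1) -> 1
  row 14 [01110]: ((NOT 1 OR (0 XOR 0)) IMPLIES 0) -> 1
  row 15 [01111]: ((NOT 1 OR (0 XOR 1)) IMPLIES 1) -> 1
  row 16 [10000]: ((NOT 0 OR (1 XOR 0)) IMPLIES 0) -> 0
  row 17 [10001]: ((NOT 0 OR (1 XOR 1)) IMPLIES 1) -> 1
  row 18 [10010]: ((NOT 0 OR (1 XOR 0)) IMPLIES 0) -> 0
  row 19 [10011]: ((NOT 0 OR (1 XOR 1)) IMPLIES 1) -> 1
  row 20 [10100]: ((NOT 0 OR (1 XOR 0)) IMPLIES 0) -> 0
  row 21 [10101]: ((NOT 0 OR (1 XOR 1)) IMPLIES 1) -> 1
  row 22 [10110]: ((NOT 0 OR (1 XOR 0)) IMPLIES 0) -> 0
  row 23 [10111]: ((NOT 0 OR (1 XOR 1)) IMPLIES 1) -> 1
  row 24 [11000]: ((NOT 1 OR (1 XOR 0)) IMPLIES 0) -> 0
  row 25 [11001]: ((NOT 1 OR (1 XOR 1)) IMPLIES 1) -> 1
  row 26 [11010]: ((NOT 1 OR (1 XOR 0)) IMPLIES 0) -> 0
  row 27 [11011]: ((NOT 1 OR (1 XOR 1)) IMPLIES 1) -> 1
  row 28 [11100]: ((NOT 1 OR (1 XOR 0)) IMPLIES 0) -> 0
  row 29 [11101]: ((NOT 1 OR (1 XOR 1)) IMPLIES 1) -> 1
  row 30 [11110]: ((NOT 1 OR (1 XOR 0)) IMPLIES 0) -> 0
  row 31 [11111]: ((NOT 1 OR (1 XOR 1)) IMPLIES 1) -> 1
Full result column, 4 rows per line (a,b,c fixed per line; d,e runs 00..11 left to right):
  rows 0-3 [a,b,c=000]: 0101  = hex 5
  rows 4-7 [a,b,c=001]: 0101  = hex 5
  rows 8-11 [a,b,c=010]: 1111  = hex F
  rows 12-15 [a,b,c=011]: 1111  = hex F
  rows 16-19 [a,b,c=100]: 0101  = hex 5
  rows 20-23 [a,b,c=101]: 0101  = hex 5
  rows 24-27 [a,b,c=110]: 0101  = hex 5
  rows 28-31 [a,b,c=111]: 0101  = hex 5
Output column (row 0 .. row 31) = 01010101111111110101010101010101
Output column grouped in 4s = 0101 0101 1111 1111 0101 0101 0101 0101 = 0x55FF5555
Convert to decimal digit by digit (value = value*16 + digit):
  5 -> 5
  5*16 + 5 = 85
  85*16 + 15 (F) = 1375
  1375*16 + 15 (F) = 22015
  22015*16 + 5 = 352245
  352245*16 + 5 = 5635925
  5635925*16 + 5 = 90174805
  90174805*16 + 5 = 1442796885
Decimal = 1442796885

1442796885


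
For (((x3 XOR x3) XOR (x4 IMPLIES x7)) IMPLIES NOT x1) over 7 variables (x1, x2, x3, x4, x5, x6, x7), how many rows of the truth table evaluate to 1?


Formula: (((x3 XOR x3) XOR (x4 IMPLIES x7)) IMPLIES NOT x1) over 7 vars (128 rows)
Evaluate each row (x1, x2, x3, x4, x5, x6, x7 as bits, MSB first):
  row 0 [0000000]: (((0 XOR 0) XOR (0 IMPLIES 0)) IMPLIES NOT 0) -> 1
  row 1 [0000001]: (((0 XOR 0) XOR (0 IMPLIES 1)) IMPLIES NOT 0) -> 1
  row 2 [0000010]: (((0 XOR 0) XOR (0 IMPLIES 0)) IMPLIES NOT 0) -> 1
  row 3 [0000011]: (((0 XOR 0) XOR (0 IMPLIES 1)) IMPLIES NOT 0) -> 1
  row 4 [0000100]: (((0 XOR 0) XOR (0 IMPLIES 0)) IMPLIES NOT 0) -> 1
  (every remaining row is evaluated the same way; all 128 results are listed next)
Full result column, 8 rows per line (x1,x2,x3,x4 fixed per line; x5,x6,x7 runs 000..111 left to right):
  rows 0-7 [x1,x2,x3,x4=0000]: 11111111  (ones: 8)
  rows 8-15 [x1,x2,x3,x4=0001]: 11111111  (ones: 8)
  rows 16-23 [x1,x2,x3,x4=0010]: 11111111  (ones: 8)
  rows 24-31 [x1,x2,x3,x4=0011]: 11111111  (ones: 8)
  rows 32-39 [x1,x2,x3,x4=0100]: 11111111  (ones: 8)
  rows 40-47 [x1,x2,x3,x4=0101]: 11111111  (ones: 8)
  rows 48-55 [x1,x2,x3,x4=0110]: 11111111  (ones: 8)
  rows 56-63 [x1,x2,x3,x4=0111]: 11111111  (ones: 8)
  rows 64-71 [x1,x2,x3,x4=1000]: 00000000  (ones: 0)
  rows 72-79 [x1,x2,x3,x4=1001]: 10101010  (ones: 4)
  rows 80-87 [x1,x2,x3,x4=1010]: 00000000  (ones: 0)
  rows 88-95 [x1,x2,x3,x4=1011]: 10101010  (ones: 4)
  rows 96-103 [x1,x2,x3,x4=1100]: 00000000  (ones: 0)
  rows 104-111 [x1,x2,x3,x4=1101]: 10101010  (ones: 4)
  rows 112-119 [x1,x2,x3,x4=1110]: 00000000  (ones: 0)
  rows 120-127 [x1,x2,x3,x4=1111]: 10101010  (ones: 4)
Count of 1-rows = 8+8+8+8+8+8+8+8+0+4+0+4+0+4+0+4 = 80

80


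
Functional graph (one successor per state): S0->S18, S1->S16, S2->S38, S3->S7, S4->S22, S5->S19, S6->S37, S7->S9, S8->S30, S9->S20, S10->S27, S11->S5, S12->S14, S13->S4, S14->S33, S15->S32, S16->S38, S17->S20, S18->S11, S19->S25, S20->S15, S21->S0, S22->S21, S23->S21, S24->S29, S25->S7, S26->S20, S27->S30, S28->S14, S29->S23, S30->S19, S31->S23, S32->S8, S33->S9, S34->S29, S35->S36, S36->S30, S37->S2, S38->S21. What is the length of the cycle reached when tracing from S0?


Trace from S0 until a state repeats:
  S0 -> S18 -> S11 -> S5 -> S19 -> S25 -> S7 -> S9 -> S20 -> S15 -> S32 -> S8 -> S30 -> S19
S19 first seen at step 4, revisited at step 13.
Cycle length = 13 - 4 = 9

9


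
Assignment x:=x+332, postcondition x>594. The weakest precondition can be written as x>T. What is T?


Formula: wp(x:=E, P) = P[E/x] (substitute E for x in postcondition)
Step 1: Postcondition: x>594
Step 2: Substitute x+332 for x: x+332>594
Step 3: Solve for x: x > 594-332 = 262

262


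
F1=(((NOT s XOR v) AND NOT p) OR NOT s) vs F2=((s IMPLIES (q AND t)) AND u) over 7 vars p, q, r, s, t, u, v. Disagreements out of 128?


F1 = (((NOT s XOR v) AND NOT p) OR NOT s)
F2 = ((s IMPLIES (q AND t)) AND u)
Evaluate both on each of 128 rows (bits = p,q,r,s,t,u,v):
  row 0 [0000000]: F1=1 F2=0 (differ) -> 1
  row 1 [0000001]: F1=1 F2=0 (differ) -> 1
  row 2 [0000010]: F1=1 F2=1 -> 0
  row 3 [0000011]: F1=1 F2=1 -> 0
  row 4 [0000100]: F1=1 F2=0 (differ) -> 1
  (every remaining row is evaluated the same way; all 128 results are listed next)
Full result column, 8 rows per line (p,q,r,s fixed per line; t,u,v runs 000..111 left to right):
  rows 0-7 [p,q,r,s=0000]: 11001100  (ones: 4)
  rows 8-15 [p,q,r,s=0001]: 01010101  (ones: 4)
  rows 16-23 [p,q,r,s=0010]: 11001100  (ones: 4)
  rows 24-31 [p,q,r,s=0011]: 01010101  (ones: 4)
  rows 32-39 [p,q,r,s=0100]: 11001100  (ones: 4)
  rows 40-47 [p,q,r,s=0101]: 01010110  (ones: 4)
  rows 48-55 [p,q,r,s=0110]: 11001100  (ones: 4)
  rows 56-63 [p,q,r,s=0111]: 01010110  (ones: 4)
  rows 64-71 [p,q,r,s=1000]: 11001100  (ones: 4)
  rows 72-79 [p,q,r,s=1001]: 00000000  (ones: 0)
  rows 80-87 [p,q,r,s=1010]: 11001100  (ones: 4)
  rows 88-95 [p,q,r,s=1011]: 00000000  (ones: 0)
  rows 96-103 [p,q,r,s=1100]: 11001100  (ones: 4)
  rows 104-111 [p,q,r,s=1101]: 00000011  (ones: 2)
  rows 112-119 [p,q,r,s=1110]: 11001100  (ones: 4)
  rows 120-127 [p,q,r,s=1111]: 00000011  (ones: 2)
Disagreements = 4+4+4+4+4+4+4+4+4+0+4+0+4+2+4+2 = 52

52


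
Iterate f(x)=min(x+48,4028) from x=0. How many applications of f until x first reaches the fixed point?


Step 1: x=0, cap=4028, increment=48
Step 2: x grows by 48 each step until capped at 4028; fixed point is x=4028
Step 3: iterations = ceil(4028/48) = 84

84


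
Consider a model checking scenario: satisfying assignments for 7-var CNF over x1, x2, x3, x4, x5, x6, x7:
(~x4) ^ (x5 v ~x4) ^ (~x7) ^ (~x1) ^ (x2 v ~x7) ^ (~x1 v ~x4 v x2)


CNF with 6 clauses over 7 vars (128 assignments).
An assignment satisfies CNF iff every clause has >=1 true literal.
Check each row (bits = x1,x2,x3,x4,x5,x6,x7; clause T/F shown):
  row 0 [0000000]: clauses=TTTTTT -> 1
  row 1 [0000001]: clauses=TTFTFT -> 0
  row 2 [0000010]: clauses=TTTTTT -> 1
  row 3 [0000011]: clauses=TTFTFT -> 0
  row 4 [0000100]: clauses=TTTTTT -> 1
  (every remaining row is evaluated the same way; all 128 results are listed next)
Full result column, 8 rows per line (x1,x2,x3,x4 fixed per line; x5,x6,x7 runs 000..111 left to right):
  rows 0-7 [x1,x2,x3,x4=0000]: 10101010  (ones: 4)
  rows 8-15 [x1,x2,x3,x4=0001]: 00000000  (ones: 0)
  rows 16-23 [x1,x2,x3,x4=0010]: 10101010  (ones: 4)
  rows 24-31 [x1,x2,x3,x4=0011]: 00000000  (ones: 0)
  rows 32-39 [x1,x2,x3,x4=0100]: 10101010  (ones: 4)
  rows 40-47 [x1,x2,x3,x4=0101]: 00000000  (ones: 0)
  rows 48-55 [x1,x2,x3,x4=0110]: 10101010  (ones: 4)
  rows 56-63 [x1,x2,x3,x4=0111]: 00000000  (ones: 0)
  rows 64-71 [x1,x2,x3,x4=1000]: 00000000  (ones: 0)
  rows 72-79 [x1,x2,x3,x4=1001]: 00000000  (ones: 0)
  rows 80-87 [x1,x2,x3,x4=1010]: 00000000  (ones: 0)
  rows 88-95 [x1,x2,x3,x4=1011]: 00000000  (ones: 0)
  rows 96-103 [x1,x2,x3,x4=1100]: 00000000  (ones: 0)
  rows 104-111 [x1,x2,x3,x4=1101]: 00000000  (ones: 0)
  rows 112-119 [x1,x2,x3,x4=1110]: 00000000  (ones: 0)
  rows 120-127 [x1,x2,x3,x4=1111]: 00000000  (ones: 0)
Satisfying assignments = 4+0+4+0+4+0+4+0+0+0+0+0+0+0+0+0 = 16

16


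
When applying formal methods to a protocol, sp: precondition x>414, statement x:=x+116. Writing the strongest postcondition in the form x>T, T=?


Formula: sp(P, x:=E) = exists old_x. (x = E[old_x/x]) AND P[old_x/x] (old_x is the value of x before the assignment; eliminate old_x by solving x = E[old_x/x] for old_x)
Step 1: Precondition P: x>414, i.e. old_x > 414
Step 2: Assignment gives x = old_x + 116, so old_x = x - 116
Step 3: Substitute into P: x - 116 > 414
Step 4: Simplify: x > 414+116 = 530

530


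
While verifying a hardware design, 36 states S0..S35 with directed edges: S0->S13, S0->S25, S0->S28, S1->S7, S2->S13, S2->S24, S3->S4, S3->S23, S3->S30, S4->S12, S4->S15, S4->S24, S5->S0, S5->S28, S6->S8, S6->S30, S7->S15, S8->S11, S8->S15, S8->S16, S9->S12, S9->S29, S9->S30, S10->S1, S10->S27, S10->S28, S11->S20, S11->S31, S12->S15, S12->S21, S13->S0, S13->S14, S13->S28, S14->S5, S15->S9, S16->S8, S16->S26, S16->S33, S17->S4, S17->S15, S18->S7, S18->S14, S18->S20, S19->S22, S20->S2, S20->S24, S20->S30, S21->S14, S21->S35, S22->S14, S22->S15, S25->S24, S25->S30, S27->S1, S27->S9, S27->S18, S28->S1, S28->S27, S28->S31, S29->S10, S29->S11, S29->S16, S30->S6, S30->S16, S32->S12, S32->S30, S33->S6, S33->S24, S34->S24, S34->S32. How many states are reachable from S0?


BFS from S0:
  layer 0: {S0}
  layer 1: {S13, S25, S28}
  layer 2: {S1, S14, S24, S27, S30, S31}
  layer 3: {S5, S6, S7, S9, S16, S18}
  layer 4: {S8, S12, S15, S20, S26, S29, S33}
  layer 5: {S2, S10, S11, S21}
  layer 6: {S35}
Reachable set: {S0, S1, S2, S5, S6, S7, S8, S9, S10, S11, S12, S13, S14, S15, S16, S18, S20, S21, S24, S25, S26, S27, S28, S29, S30, S31, S33, S35}
Count = 28

28


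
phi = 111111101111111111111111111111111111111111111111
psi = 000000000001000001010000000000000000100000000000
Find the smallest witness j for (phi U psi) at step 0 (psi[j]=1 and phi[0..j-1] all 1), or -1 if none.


(phi U psi) at 0: need smallest j with psi[j]=1 and phi[i]=1 for all i in [0,j).
Scan from step 0:
  step 0: phi=1, psi=0 -> continue
  step 1: phi=1, psi=0 -> continue
  step 2: phi=1, psi=0 -> continue
  step 3: phi=1, psi=0 -> continue
  step 7: phi=0 -> phi-prefix broken from here
  step 11: psi=1 but phi already failed -> not a witness
  step 17: psi=1 but phi already failed -> not a witness
  step 19: psi=1 but phi already failed -> not a witness
  step 36: psi=1 but phi already failed -> not a witness
  end of trace: no witness -> -1
Witness step = -1

-1


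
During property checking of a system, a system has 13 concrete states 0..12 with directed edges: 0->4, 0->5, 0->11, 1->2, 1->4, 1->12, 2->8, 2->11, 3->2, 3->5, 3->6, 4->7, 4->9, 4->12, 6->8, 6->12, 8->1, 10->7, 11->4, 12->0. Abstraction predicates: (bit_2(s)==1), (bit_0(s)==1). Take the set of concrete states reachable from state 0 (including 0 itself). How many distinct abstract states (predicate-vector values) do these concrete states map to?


BFS from 0:
Concrete reachable: {0, 4, 5, 7, 9, 11, 12}
Abstract via predicates (bit_2(s)==1), (bit_0(s)==1):
  (0,0) <- {0}
  (0,1) <- {9, 11}
  (1,0) <- {4, 12}
  (1,1) <- {5, 7}
Distinct abstract states = 4

4


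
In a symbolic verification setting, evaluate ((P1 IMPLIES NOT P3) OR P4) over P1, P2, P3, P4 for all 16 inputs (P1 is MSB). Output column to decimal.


Formula: ((P1 IMPLIES NOT P3) OR P4) over P1, P2, P3, P4 (16 rows)
Evaluate each row (bits = P1,P2,P3,P4, MSB first):
  row 0 [0000]: ((0 IMPLIES NOT 0) OR 0) -> 1
  row 1 [0001]: ((0 IMPLIES NOT 0) OR 1) -> 1
  row 2 [0010]: ((0 IMPLIES NOT 1) OR 0) -> 1
  row 3 [0011]: ((0 IMPLIES NOT 1) OR 1) -> 1
  row 4 [0100]: ((0 IMPLIES NOT 0) OR 0) -> 1
  row 5 [0101]: ((0 IMPLIES NOT 0) OR 1) -> 1
  row 6 [0110]: ((0 IMPLIES NOT 1) OR 0) -> 1
  row 7 [0111]: ((0 IMPLIES NOT 1) OR 1) -> 1
  row 8 [1000]: ((1 IMPLIES NOT 0) OR 0) -> 1
  row 9 [1001]: ((1 IMPLIES NOT 0) OR 1) -> 1
  row 10 [1010]: ((1 IMPLIES NOT 1) OR 0) -> 0
  row 11 [1011]: ((1 IMPLIES NOT 1) OR 1) -> 1
  row 12 [1100]: ((1 IMPLIES NOT 0) OR 0) -> 1
  row 13 [1101]: ((1 IMPLIES NOT 0) OR 1) -> 1
  row 14 [1110]: ((1 IMPLIES NOT 1) OR 0) -> 0
  row 15 [1111]: ((1 IMPLIES NOT 1) OR 1) -> 1
Full result column, 4 rows per line (P1,P2 fixed per line; P3,P4 runs 00..11 left to right):
  rows 0-3 [P1,P2=00]: 1111  = hex F
  rows 4-7 [P1,P2=01]: 1111  = hex F
  rows 8-11 [P1,P2=10]: 1101  = hex D
  rows 12-15 [P1,P2=11]: 1101  = hex D
Output column (row 0 .. row 15) = 1111111111011101
Output column grouped in 4s = 1111 1111 1101 1101 = 0xFFDD
Convert to decimal digit by digit (value = value*16 + digit):
  F -> 15
  15*16 + 15 (F) = 255
  255*16 + 13 (D) = 4093
  4093*16 + 13 (D) = 65501
Decimal = 65501

65501


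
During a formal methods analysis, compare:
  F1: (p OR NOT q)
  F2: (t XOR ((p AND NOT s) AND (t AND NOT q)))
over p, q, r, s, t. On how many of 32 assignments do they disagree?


F1 = (p OR NOT q)
F2 = (t XOR ((p AND NOT s) AND (t AND NOT q)))
Evaluate both on each of 32 rows (bits = p,q,r,s,t):
  row 0 [00000]: F1=1 F2=0 (differ) -> 1
  row 1 [00001]: F1=1 F2=1 -> 0
  row 2 [00010]: F1=1 F2=0 (differ) -> 1
  row 3 [00011]: F1=1 F2=1 -> 0
  row 4 [00100]: F1=1 F2=0 (differ) -> 1
  row 5 [00101]: F1=1 F2=1 -> 0
  row 6 [00110]: F1=1 F2=0 (differ) -> 1
  row 7 [00111]: F1=1 F2=1 -> 0
  row 8 [01000]: F1=0 F2=0 -> 0
  row 9 [01001]: F1=0 F2=1 (differ) -> 1
  row 10 [01010]: F1=0 F2=0 -> 0
  row 11 [01011]: F1=0 F2=1 (differ) -> 1
  row 12 [01100]: F1=0 F2=0 -> 0
  row 13 [01101]: F1=0 F2=1 (differ) -> 1
  row 14 [01110]: F1=0 F2=0 -> 0
  row 15 [01111]: F1=0 F2=1 (differ) -> 1
  row 16 [10000]: F1=1 F2=0 (differ) -> 1
  row 17 [10001]: F1=1 F2=0 (differ) -> 1
  row 18 [10010]: F1=1 F2=0 (differ) -> 1
  row 19 [10011]: F1=1 F2=1 -> 0
  row 20 [10100]: F1=1 F2=0 (differ) -> 1
  row 21 [10101]: F1=1 F2=0 (differ) -> 1
  row 22 [10110]: F1=1 F2=0 (differ) -> 1
  row 23 [10111]: F1=1 F2=1 -> 0
  row 24 [11000]: F1=1 F2=0 (differ) -> 1
  row 25 [11001]: F1=1 F2=1 -> 0
  row 26 [11010]: F1=1 F2=0 (differ) -> 1
  row 27 [11011]: F1=1 F2=1 -> 0
  row 28 [11100]: F1=1 F2=0 (differ) -> 1
  row 29 [11101]: F1=1 F2=1 -> 0
  row 30 [11110]: F1=1 F2=0 (differ) -> 1
  row 31 [11111]: F1=1 F2=1 -> 0
Full result column, 8 rows per line (p,q fixed per line; r,s,t runs 000..111 left to right):
  rows 0-7 [p,q=00]: 10101010  (ones: 4)
  rows 8-15 [p,q=01]: 01010101  (ones: 4)
  rows 16-23 [p,q=10]: 11101110  (ones: 6)
  rows 24-31 [p,q=11]: 10101010  (ones: 4)
Disagreements = 4+4+6+4 = 18

18


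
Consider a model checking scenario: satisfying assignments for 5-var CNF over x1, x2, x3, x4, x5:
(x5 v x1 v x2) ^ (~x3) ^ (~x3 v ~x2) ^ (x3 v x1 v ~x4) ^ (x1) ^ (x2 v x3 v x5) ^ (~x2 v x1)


CNF with 7 clauses over 5 vars (32 assignments).
An assignment satisfies CNF iff every clause has >=1 true literal.
Check each row (bits = x1,x2,x3,x4,x5; clause T/F shown):
  row 0 [00000]: clauses=FTTTFFT -> 0
  row 1 [00001]: clauses=TTTTFTT -> 0
  row 2 [00010]: clauses=FTTFFFT -> 0
  row 3 [00011]: clauses=TTTFFTT -> 0
  row 4 [00100]: clauses=FFTTFTT -> 0
  row 5 [00101]: clauses=TFTTFTT -> 0
  row 6 [00110]: clauses=FFTTFTT -> 0
  row 7 [00111]: clauses=TFTTFTT -> 0
  row 8 [01000]: clauses=TTTTFTF -> 0
  row 9 [01001]: clauses=TTTTFTF -> 0
  row 10 [01010]: clauses=TTTFFTF -> 0
  row 11 [01011]: clauses=TTTFFTF -> 0
  row 12 [01100]: clauses=TFFTFTF -> 0
  row 13 [01101]: clauses=TFFTFTF -> 0
  row 14 [01110]: clauses=TFFTFTF -> 0
  row 15 [01111]: clauses=TFFTFTF -> 0
  row 16 [10000]: clauses=TTTTTFT -> 0
  row 17 [10001]: clauses=TTTTTTT -> 1
  row 18 [10010]: clauses=TTTTTFT -> 0
  row 19 [10011]: clauses=TTTTTTT -> 1
  row 20 [10100]: clauses=TFTTTTT -> 0
  row 21 [10101]: clauses=TFTTTTT -> 0
  row 22 [10110]: clauses=TFTTTTT -> 0
  row 23 [10111]: clauses=TFTTTTT -> 0
  row 24 [11000]: clauses=TTTTTTT -> 1
  row 25 [11001]: clauses=TTTTTTT -> 1
  row 26 [11010]: clauses=TTTTTTT -> 1
  row 27 [11011]: clauses=TTTTTTT -> 1
  row 28 [11100]: clauses=TFFTTTT -> 0
  row 29 [11101]: clauses=TFFTTTT -> 0
  row 30 [11110]: clauses=TFFTTTT -> 0
  row 31 [11111]: clauses=TFFTTTT -> 0
Full result column, 8 rows per line (x1,x2 fixed per line; x3,x4,x5 runs 000..111 left to right):
  rows 0-7 [x1,x2=00]: 00000000  (ones: 0)
  rows 8-15 [x1,x2=01]: 00000000  (ones: 0)
  rows 16-23 [x1,x2=10]: 01010000  (ones: 2)
  rows 24-31 [x1,x2=11]: 11110000  (ones: 4)
Satisfying assignments = 0+0+2+4 = 6

6


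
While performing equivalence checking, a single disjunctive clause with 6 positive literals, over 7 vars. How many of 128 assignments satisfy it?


Step 1: Total=2^7=128
Step 2: Unsat when all 6 false: 2^1=2
Step 3: Sat=128-2=126

126


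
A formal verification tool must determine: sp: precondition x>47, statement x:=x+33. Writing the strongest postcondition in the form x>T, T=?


Formula: sp(P, x:=E) = exists old_x. (x = E[old_x/x]) AND P[old_x/x] (old_x is the value of x before the assignment; eliminate old_x by solving x = E[old_x/x] for old_x)
Step 1: Precondition P: x>47, i.e. old_x > 47
Step 2: Assignment gives x = old_x + 33, so old_x = x - 33
Step 3: Substitute into P: x - 33 > 47
Step 4: Simplify: x > 47+33 = 80

80


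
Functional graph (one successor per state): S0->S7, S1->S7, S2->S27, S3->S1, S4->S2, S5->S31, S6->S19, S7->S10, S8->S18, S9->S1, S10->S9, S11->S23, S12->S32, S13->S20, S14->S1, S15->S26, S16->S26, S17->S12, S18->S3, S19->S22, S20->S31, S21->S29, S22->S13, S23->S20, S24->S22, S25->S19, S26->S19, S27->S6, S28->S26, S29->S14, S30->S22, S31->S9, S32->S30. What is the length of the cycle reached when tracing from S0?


Trace from S0 until a state repeats:
  S0 -> S7 -> S10 -> S9 -> S1 -> S7
S7 first seen at step 1, revisited at step 5.
Cycle length = 5 - 1 = 4

4


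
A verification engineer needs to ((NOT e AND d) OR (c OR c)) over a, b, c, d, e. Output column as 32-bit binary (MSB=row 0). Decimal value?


Formula: ((NOT e AND d) OR (c OR c)) over a, b, c, d, e (32 rows)
Evaluate each row (bits = a,b,c,d,e, MSB first):
  row 0 [00000]: ((NOT 0 AND 0) OR (0 OR 0)) -> 0
  row 1 [00001]: ((NOT 1 AND 0) OR (0 OR 0)) -> 0
  row 2 [00010]: ((NOT 0 AND 1) OR (0 OR 0)) -> 1
  row 3 [00011]: ((NOT 1 AND 1) OR (0 OR 0)) -> 0
  row 4 [00100]: ((NOT 0 AND 0) OR (1 OR 1)) -> 1
  row 5 [00101]: ((NOT 1 AND 0) OR (1 OR 1)) -> 1
  row 6 [00110]: ((NOT 0 AND 1) OR (1 OR 1)) -> 1
  row 7 [00111]: ((NOT 1 AND 1) OR (1 OR 1)) -> 1
  row 8 [01000]: ((NOT 0 AND 0) OR (0 OR 0)) -> 0
  row 9 [01001]: ((NOT 1 AND 0) OR (0 OR 0)) -> 0
  row 10 [01010]: ((NOT 0 AND 1) OR (0 OR 0)) -> 1
  row 11 [01011]: ((NOT 1 AND 1) OR (0 OR 0)) -> 0
  row 12 [01100]: ((NOT 0 AND 0) OR (1 OR 1)) -> 1
  row 13 [01101]: ((NOT 1 AND 0) OR (1 OR 1)) -> 1
  row 14 [01110]: ((NOT 0 AND 1) OR (1 OR 1)) -> 1
  row 15 [01111]: ((NOT 1 AND 1) OR (1 OR 1)) -> 1
  row 16 [10000]: ((NOT 0 AND 0) OR (0 OR 0)) -> 0
  row 17 [10001]: ((NOT 1 AND 0) OR (0 OR 0)) -> 0
  row 18 [10010]: ((NOT 0 AND 1) OR (0 OR 0)) -> 1
  row 19 [10011]: ((NOT 1 AND 1) OR (0 OR 0)) -> 0
  row 20 [10100]: ((NOT 0 AND 0) OR (1 OR 1)) -> 1
  row 21 [10101]: ((NOT 1 AND 0) OR (1 OR 1)) -> 1
  row 22 [10110]: ((NOT 0 AND 1) OR (1 OR 1)) -> 1
  row 23 [10111]: ((NOT 1 AND 1) OR (1 OR 1)) -> 1
  row 24 [11000]: ((NOT 0 AND 0) OR (0 OR 0)) -> 0
  row 25 [11001]: ((NOT 1 AND 0) OR (0 OR 0)) -> 0
  row 26 [11010]: ((NOT 0 AND 1) OR (0 OR 0)) -> 1
  row 27 [11011]: ((NOT 1 AND 1) OR (0 OR 0)) -> 0
  row 28 [11100]: ((NOT 0 AND 0) OR (1 OR 1)) -> 1
  row 29 [11101]: ((NOT 1 AND 0) OR (1 OR 1)) -> 1
  row 30 [11110]: ((NOT 0 AND 1) OR (1 OR 1)) -> 1
  row 31 [11111]: ((NOT 1 AND 1) OR (1 OR 1)) -> 1
Full result column, 4 rows per line (a,b,c fixed per line; d,e runs 00..11 left to right):
  rows 0-3 [a,b,c=000]: 0010  = hex 2
  rows 4-7 [a,b,c=001]: 1111  = hex F
  rows 8-11 [a,b,c=010]: 0010  = hex 2
  rows 12-15 [a,b,c=011]: 1111  = hex F
  rows 16-19 [a,b,c=100]: 0010  = hex 2
  rows 20-23 [a,b,c=101]: 1111  = hex F
  rows 24-27 [a,b,c=110]: 0010  = hex 2
  rows 28-31 [a,b,c=111]: 1111  = hex F
Output column (row 0 .. row 31) = 00101111001011110010111100101111
Output column grouped in 4s = 0010 1111 0010 1111 0010 1111 0010 1111 = 0x2F2F2F2F
Convert to decimal digit by digit (value = value*16 + digit):
  2 -> 2
  2*16 + 15 (F) = 47
  47*16 + 2 = 754
  754*16 + 15 (F) = 12079
  12079*16 + 2 = 193266
  193266*16 + 15 (F) = 3092271
  3092271*16 + 2 = 49476338
  49476338*16 + 15 (F) = 791621423
Decimal = 791621423

791621423


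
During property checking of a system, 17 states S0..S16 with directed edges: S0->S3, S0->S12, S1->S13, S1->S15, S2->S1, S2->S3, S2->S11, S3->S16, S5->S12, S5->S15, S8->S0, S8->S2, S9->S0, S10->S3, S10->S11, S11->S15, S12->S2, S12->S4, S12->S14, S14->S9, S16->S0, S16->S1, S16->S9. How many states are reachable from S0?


BFS from S0:
  layer 0: {S0}
  layer 1: {S3, S12}
  layer 2: {S2, S4, S14, S16}
  layer 3: {S1, S9, S11}
  layer 4: {S13, S15}
Reachable set: {S0, S1, S2, S3, S4, S9, S11, S12, S13, S14, S15, S16}
Count = 12

12


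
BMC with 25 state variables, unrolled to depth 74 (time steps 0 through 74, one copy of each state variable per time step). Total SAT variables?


BMC unrolls to depth k, creating one copy of each state var for steps 0..k.
Step count = 74 + 1 = 75 (steps 0 through 74)
Vars per step = 25
Total = 25 * 75 = 1875

1875


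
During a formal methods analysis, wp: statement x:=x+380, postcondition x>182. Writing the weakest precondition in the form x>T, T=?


Formula: wp(x:=E, P) = P[E/x] (substitute E for x in postcondition)
Step 1: Postcondition: x>182
Step 2: Substitute x+380 for x: x+380>182
Step 3: Solve for x: x > 182-380 = -198

-198


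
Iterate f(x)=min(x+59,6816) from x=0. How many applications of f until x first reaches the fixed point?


Step 1: x=0, cap=6816, increment=59
Step 2: x grows by 59 each step until capped at 6816; fixed point is x=6816
Step 3: iterations = ceil(6816/59) = 116

116


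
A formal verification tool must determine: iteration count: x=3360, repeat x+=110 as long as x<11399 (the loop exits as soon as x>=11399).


Step 1: x goes from 3360 toward 11399 by 110; the body runs while x<11399, so iterations = ceil((bound-start)/step)
Step 2: Distance=8039
Step 3: ceil(8039/110)=74

74


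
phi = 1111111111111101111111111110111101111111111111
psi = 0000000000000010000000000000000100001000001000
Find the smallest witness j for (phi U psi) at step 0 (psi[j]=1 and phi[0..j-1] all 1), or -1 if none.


(phi U psi) at 0: need smallest j with psi[j]=1 and phi[i]=1 for all i in [0,j).
Scan from step 0:
  step 0: phi=1, psi=0 -> continue
  step 1: phi=1, psi=0 -> continue
  step 2: phi=1, psi=0 -> continue
  step 3: phi=1, psi=0 -> continue
  step 14: psi=1 and phi held for [0,14) -> witness found
Witness step = 14

14


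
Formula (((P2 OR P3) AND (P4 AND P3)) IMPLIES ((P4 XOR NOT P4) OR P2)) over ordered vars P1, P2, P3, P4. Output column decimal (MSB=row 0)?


Formula: (((P2 OR P3) AND (P4 AND P3)) IMPLIES ((P4 XOR NOT P4) OR P2)) over P1, P2, P3, P4 (16 rows)
Evaluate each row (bits = P1,P2,P3,P4, MSB first):
  row 0 [0000]: (((0 OR 0) AND (0 AND 0)) IMPLIES ((0 XOR NOT 0) OR 0)) -> 1
  row 1 [0001]: (((0 OR 0) AND (1 AND 0)) IMPLIES ((1 XOR NOT 1) OR 0)) -> 1
  row 2 [0010]: (((0 OR 1) AND (0 AND 1)) IMPLIES ((0 XOR NOT 0) OR 0)) -> 1
  row 3 [0011]: (((0 OR 1) AND (1 AND 1)) IMPLIES ((1 XOR NOT 1) OR 0)) -> 1
  row 4 [0100]: (((1 OR 0) AND (0 AND 0)) IMPLIES ((0 XOR NOT 0) OR 1)) -> 1
  row 5 [0101]: (((1 OR 0) AND (1 AND 0)) IMPLIES ((1 XOR NOT 1) OR 1)) -> 1
  row 6 [0110]: (((1 OR 1) AND (0 AND 1)) IMPLIES ((0 XOR NOT 0) OR 1)) -> 1
  row 7 [0111]: (((1 OR 1) AND (1 AND 1)) IMPLIES ((1 XOR NOT 1) OR 1)) -> 1
  row 8 [1000]: (((0 OR 0) AND (0 AND 0)) IMPLIES ((0 XOR NOT 0) OR 0)) -> 1
  row 9 [1001]: (((0 OR 0) AND (1 AND 0)) IMPLIES ((1 XOR NOT 1) OR 0)) -> 1
  row 10 [1010]: (((0 OR 1) AND (0 AND 1)) IMPLIES ((0 XOR NOT 0) OR 0)) -> 1
  row 11 [1011]: (((0 OR 1) AND (1 AND 1)) IMPLIES ((1 XOR NOT 1) OR 0)) -> 1
  row 12 [1100]: (((1 OR 0) AND (0 AND 0)) IMPLIES ((0 XOR NOT 0) OR 1)) -> 1
  row 13 [1101]: (((1 OR 0) AND (1 AND 0)) IMPLIES ((1 XOR NOT 1) OR 1)) -> 1
  row 14 [1110]: (((1 OR 1) AND (0 AND 1)) IMPLIES ((0 XOR NOT 0) OR 1)) -> 1
  row 15 [1111]: (((1 OR 1) AND (1 AND 1)) IMPLIES ((1 XOR NOT 1) OR 1)) -> 1
Full result column, 4 rows per line (P1,P2 fixed per line; P3,P4 runs 00..11 left to right):
  rows 0-3 [P1,P2=00]: 1111  = hex F
  rows 4-7 [P1,P2=01]: 1111  = hex F
  rows 8-11 [P1,P2=10]: 1111  = hex F
  rows 12-15 [P1,P2=11]: 1111  = hex F
Output column (row 0 .. row 15) = 1111111111111111
Output column grouped in 4s = 1111 1111 1111 1111 = 0xFFFF
Convert to decimal digit by digit (value = value*16 + digit):
  F -> 15
  15*16 + 15 (F) = 255
  255*16 + 15 (F) = 4095
  4095*16 + 15 (F) = 65535
Decimal = 65535

65535


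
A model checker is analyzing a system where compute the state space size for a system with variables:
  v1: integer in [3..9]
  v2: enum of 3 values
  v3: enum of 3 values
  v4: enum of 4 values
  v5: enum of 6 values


State space = product of domain sizes of all variables.
Domain sizes:
  v1 (integer in [3..9]): 7
  v2 (enum of 3 values): 3
  v3 (enum of 3 values): 3
  v4 (enum of 4 values): 4
  v5 (enum of 6 values): 6
Product = 7 * 3 * 3 * 4 * 6 = 1512

1512


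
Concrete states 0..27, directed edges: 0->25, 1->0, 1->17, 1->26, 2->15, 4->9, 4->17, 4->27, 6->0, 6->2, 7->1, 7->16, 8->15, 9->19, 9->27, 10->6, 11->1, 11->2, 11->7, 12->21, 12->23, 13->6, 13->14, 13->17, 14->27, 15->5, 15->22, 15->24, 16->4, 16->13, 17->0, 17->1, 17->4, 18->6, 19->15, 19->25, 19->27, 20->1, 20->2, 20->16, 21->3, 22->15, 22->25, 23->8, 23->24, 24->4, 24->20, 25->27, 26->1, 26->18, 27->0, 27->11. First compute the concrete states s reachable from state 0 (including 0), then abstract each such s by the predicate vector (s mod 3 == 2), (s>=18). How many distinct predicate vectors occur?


BFS from 0:
Concrete reachable: {0, 1, 2, 4, 5, 6, 7, 9, 11, 13, 14, 15, 16, 17, 18, 19, 20, 22, 24, 25, 26, 27}
Abstract via predicates (s mod 3 == 2), (s>=18):
  (0,0) <- {0, 1, 4, 6, 7, 9, 13, 15, 16}
  (0,1) <- {18, 19, 22, 24, 25, 27}
  (1,0) <- {2, 5, 11, 14, 17}
  (1,1) <- {20, 26}
Distinct abstract states = 4

4


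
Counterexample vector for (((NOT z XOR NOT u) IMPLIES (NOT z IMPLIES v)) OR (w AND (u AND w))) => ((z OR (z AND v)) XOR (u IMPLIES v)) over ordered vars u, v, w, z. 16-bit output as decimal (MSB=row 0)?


F1 = (((NOT z XOR NOT u) IMPLIES (NOT z IMPLIES v)) OR (w AND (u AND w)))
F2 = ((z OR (z AND v)) XOR (u IMPLIES v))
Counterexample to F1=>F2 is where F1=1 and F2=0.
Evaluate each row (bits = u,v,w,z, MSB first):
  row 0 [0000]: F1=1 F2=1 -> F1&~F2 -> 0
  row 1 [0001]: F1=1 F2=0 -> F1&~F2 -> 1
  row 2 [0010]: F1=1 F2=1 -> F1&~F2 -> 0
  row 3 [0011]: F1=1 F2=0 -> F1&~F2 -> 1
  row 4 [0100]: F1=1 F2=1 -> F1&~F2 -> 0
  row 5 [0101]: F1=1 F2=0 -> F1&~F2 -> 1
  row 6 [0110]: F1=1 F2=1 -> F1&~F2 -> 0
  row 7 [0111]: F1=1 F2=0 -> F1&~F2 -> 1
  row 8 [1000]: F1=0 F2=0 -> F1&~F2 -> 0
  row 9 [1001]: F1=1 F2=1 -> F1&~F2 -> 0
  row 10 [1010]: F1=1 F2=0 -> F1&~F2 -> 1
  row 11 [1011]: F1=1 F2=1 -> F1&~F2 -> 0
  row 12 [1100]: F1=1 F2=1 -> F1&~F2 -> 0
  row 13 [1101]: F1=1 F2=0 -> F1&~F2 -> 1
  row 14 [1110]: F1=1 F2=1 -> F1&~F2 -> 0
  row 15 [1111]: F1=1 F2=0 -> F1&~F2 -> 1
Full result column, 4 rows per line (u,v fixed per line; w,z runs 00..11 left to right):
  rows 0-3 [u,v=00]: 0101  = hex 5
  rows 4-7 [u,v=01]: 0101  = hex 5
  rows 8-11 [u,v=10]: 0010  = hex 2
  rows 12-15 [u,v=11]: 0101  = hex 5
Counterexample vector (row 0 .. row 15) = 0101010100100101
Output column grouped in 4s = 0101 0101 0010 0101 = 0x5525
Convert to decimal digit by digit (value = value*16 + digit):
  5 -> 5
  5*16 + 5 = 85
  85*16 + 2 = 1362
  1362*16 + 5 = 21797
Decimal = 21797

21797


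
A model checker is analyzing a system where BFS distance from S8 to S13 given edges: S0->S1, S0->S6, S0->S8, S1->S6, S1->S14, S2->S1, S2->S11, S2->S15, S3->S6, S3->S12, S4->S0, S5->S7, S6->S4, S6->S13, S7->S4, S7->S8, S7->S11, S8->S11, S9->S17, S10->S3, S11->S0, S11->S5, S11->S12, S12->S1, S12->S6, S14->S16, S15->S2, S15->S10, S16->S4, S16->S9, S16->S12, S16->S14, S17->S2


BFS layer-by-layer from S8:
  dist 0: {S8}
  dist 1: {S11}
  dist 2: {S0, S5, S12}
  dist 3: {S1, S6, S7}
  dist 4: {S4, S13, S14}
  -> S13 reached at distance 4
Shortest path length = 4

4


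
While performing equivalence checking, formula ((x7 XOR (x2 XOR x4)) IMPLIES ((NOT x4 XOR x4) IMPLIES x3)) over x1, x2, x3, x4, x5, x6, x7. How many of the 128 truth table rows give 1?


Formula: ((x7 XOR (x2 XOR x4)) IMPLIES ((NOT x4 XOR x4) IMPLIES x3)) over 7 vars (128 rows)
Evaluate each row (x1, x2, x3, x4, x5, x6, x7 as bits, MSB first):
  row 0 [0000000]: ((0 XOR (0 XOR 0)) IMPLIES ((NOT 0 XOR 0) IMPLIES 0)) -> 1
  row 1 [0000001]: ((1 XOR (0 XOR 0)) IMPLIES ((NOT 0 XOR 0) IMPLIES 0)) -> 0
  row 2 [0000010]: ((0 XOR (0 XOR 0)) IMPLIES ((NOT 0 XOR 0) IMPLIES 0)) -> 1
  row 3 [0000011]: ((1 XOR (0 XOR 0)) IMPLIES ((NOT 0 XOR 0) IMPLIES 0)) -> 0
  row 4 [0000100]: ((0 XOR (0 XOR 0)) IMPLIES ((NOT 0 XOR 0) IMPLIES 0)) -> 1
  (every remaining row is evaluated the same way; all 128 results are listed next)
Full result column, 8 rows per line (x1,x2,x3,x4 fixed per line; x5,x6,x7 runs 000..111 left to right):
  rows 0-7 [x1,x2,x3,x4=0000]: 10101010  (ones: 4)
  rows 8-15 [x1,x2,x3,x4=0001]: 01010101  (ones: 4)
  rows 16-23 [x1,x2,x3,x4=0010]: 11111111  (ones: 8)
  rows 24-31 [x1,x2,x3,x4=0011]: 11111111  (ones: 8)
  rows 32-39 [x1,x2,x3,x4=0100]: 01010101  (ones: 4)
  rows 40-47 [x1,x2,x3,x4=0101]: 10101010  (ones: 4)
  rows 48-55 [x1,x2,x3,x4=0110]: 11111111  (ones: 8)
  rows 56-63 [x1,x2,x3,x4=0111]: 11111111  (ones: 8)
  rows 64-71 [x1,x2,x3,x4=1000]: 10101010  (ones: 4)
  rows 72-79 [x1,x2,x3,x4=1001]: 01010101  (ones: 4)
  rows 80-87 [x1,x2,x3,x4=1010]: 11111111  (ones: 8)
  rows 88-95 [x1,x2,x3,x4=1011]: 11111111  (ones: 8)
  rows 96-103 [x1,x2,x3,x4=1100]: 01010101  (ones: 4)
  rows 104-111 [x1,x2,x3,x4=1101]: 10101010  (ones: 4)
  rows 112-119 [x1,x2,x3,x4=1110]: 11111111  (ones: 8)
  rows 120-127 [x1,x2,x3,x4=1111]: 11111111  (ones: 8)
Count of 1-rows = 4+4+8+8+4+4+8+8+4+4+8+8+4+4+8+8 = 96

96


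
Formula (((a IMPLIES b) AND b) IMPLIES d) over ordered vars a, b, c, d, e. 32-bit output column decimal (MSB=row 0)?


Formula: (((a IMPLIES b) AND b) IMPLIES d) over a, b, c, d, e (32 rows)
Evaluate each row (bits = a,b,c,d,e, MSB first):
  row 0 [00000]: (((0 IMPLIES 0) AND 0) IMPLIES 0) -> 1
  row 1 [00001]: (((0 IMPLIES 0) AND 0) IMPLIES 0) -> 1
  row 2 [00010]: (((0 IMPLIES 0) AND 0) IMPLIES 1) -> 1
  row 3 [00011]: (((0 IMPLIES 0) AND 0) IMPLIES 1) -> 1
  row 4 [00100]: (((0 IMPLIES 0) AND 0) IMPLIES 0) -> 1
  row 5 [00101]: (((0 IMPLIES 0) AND 0) IMPLIES 0) -> 1
  row 6 [00110]: (((0 IMPLIES 0) AND 0) IMPLIES 1) -> 1
  row 7 [00111]: (((0 IMPLIES 0) AND 0) IMPLIES 1) -> 1
  row 8 [01000]: (((0 IMPLIES 1) AND 1) IMPLIES 0) -> 0
  row 9 [01001]: (((0 IMPLIES 1) AND 1) IMPLIES 0) -> 0
  row 10 [01010]: (((0 IMPLIES 1) AND 1) IMPLIES 1) -> 1
  row 11 [01011]: (((0 IMPLIES 1) AND 1) IMPLIES 1) -> 1
  row 12 [01100]: (((0 IMPLIES 1) AND 1) IMPLIES 0) -> 0
  row 13 [01101]: (((0 IMPLIES 1) AND 1) IMPLIES 0) -> 0
  row 14 [01110]: (((0 IMPLIES 1) AND 1) IMPLIES 1) -> 1
  row 15 [01111]: (((0 IMPLIES 1) AND 1) IMPLIES 1) -> 1
  row 16 [10000]: (((1 IMPLIES 0) AND 0) IMPLIES 0) -> 1
  row 17 [10001]: (((1 IMPLIES 0) AND 0) IMPLIES 0) -> 1
  row 18 [10010]: (((1 IMPLIES 0) AND 0) IMPLIES 1) -> 1
  row 19 [10011]: (((1 IMPLIES 0) AND 0) IMPLIES 1) -> 1
  row 20 [10100]: (((1 IMPLIES 0) AND 0) IMPLIES 0) -> 1
  row 21 [10101]: (((1 IMPLIES 0) AND 0) IMPLIES 0) -> 1
  row 22 [10110]: (((1 IMPLIES 0) AND 0) IMPLIES 1) -> 1
  row 23 [10111]: (((1 IMPLIES 0) AND 0) IMPLIES 1) -> 1
  row 24 [11000]: (((1 IMPLIES 1) AND 1) IMPLIES 0) -> 0
  row 25 [11001]: (((1 IMPLIES 1) AND 1) IMPLIES 0) -> 0
  row 26 [11010]: (((1 IMPLIES 1) AND 1) IMPLIES 1) -> 1
  row 27 [11011]: (((1 IMPLIES 1) AND 1) IMPLIES 1) -> 1
  row 28 [11100]: (((1 IMPLIES 1) AND 1) IMPLIES 0) -> 0
  row 29 [11101]: (((1 IMPLIES 1) AND 1) IMPLIES 0) -> 0
  row 30 [11110]: (((1 IMPLIES 1) AND 1) IMPLIES 1) -> 1
  row 31 [11111]: (((1 IMPLIES 1) AND 1) IMPLIES 1) -> 1
Full result column, 4 rows per line (a,b,c fixed per line; d,e runs 00..11 left to right):
  rows 0-3 [a,b,c=000]: 1111  = hex F
  rows 4-7 [a,b,c=001]: 1111  = hex F
  rows 8-11 [a,b,c=010]: 0011  = hex 3
  rows 12-15 [a,b,c=011]: 0011  = hex 3
  rows 16-19 [a,b,c=100]: 1111  = hex F
  rows 20-23 [a,b,c=101]: 1111  = hex F
  rows 24-27 [a,b,c=110]: 0011  = hex 3
  rows 28-31 [a,b,c=111]: 0011  = hex 3
Output column (row 0 .. row 31) = 11111111001100111111111100110011
Output column grouped in 4s = 1111 1111 0011 0011 1111 1111 0011 0011 = 0xFF33FF33
Convert to decimal digit by digit (value = value*16 + digit):
  F -> 15
  15*16 + 15 (F) = 255
  255*16 + 3 = 4083
  4083*16 + 3 = 65331
  65331*16 + 15 (F) = 1045311
  1045311*16 + 15 (F) = 16724991
  16724991*16 + 3 = 267599859
  267599859*16 + 3 = 4281597747
Decimal = 4281597747

4281597747


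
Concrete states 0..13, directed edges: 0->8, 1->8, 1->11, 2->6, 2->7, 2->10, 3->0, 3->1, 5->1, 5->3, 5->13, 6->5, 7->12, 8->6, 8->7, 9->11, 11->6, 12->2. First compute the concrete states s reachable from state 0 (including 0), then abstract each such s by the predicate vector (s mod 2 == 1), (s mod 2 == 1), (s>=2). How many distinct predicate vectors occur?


BFS from 0:
Concrete reachable: {0, 1, 2, 3, 5, 6, 7, 8, 10, 11, 12, 13}
Abstract via predicates (s mod 2 == 1), (s mod 2 == 1), (s>=2):
  (0,0,0) <- {0}
  (0,0,1) <- {2, 6, 8, 10, 12}
  (1,1,0) <- {1}
  (1,1,1) <- {3, 5, 7, 11, 13}
Distinct abstract states = 4

4


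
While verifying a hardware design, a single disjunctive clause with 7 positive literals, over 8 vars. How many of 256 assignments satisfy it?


Step 1: Total=2^8=256
Step 2: Unsat when all 7 false: 2^1=2
Step 3: Sat=256-2=254

254


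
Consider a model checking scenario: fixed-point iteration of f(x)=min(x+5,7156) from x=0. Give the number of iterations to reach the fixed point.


Step 1: x=0, cap=7156, increment=5
Step 2: x grows by 5 each step until capped at 7156; fixed point is x=7156
Step 3: iterations = ceil(7156/5) = 1432

1432


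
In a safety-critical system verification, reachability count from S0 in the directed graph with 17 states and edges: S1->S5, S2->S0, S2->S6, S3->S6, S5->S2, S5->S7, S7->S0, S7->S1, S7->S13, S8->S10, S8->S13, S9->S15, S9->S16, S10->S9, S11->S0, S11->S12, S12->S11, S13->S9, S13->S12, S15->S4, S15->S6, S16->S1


BFS from S0:
  layer 0: {S0}
Reachable set: {S0}
Count = 1

1


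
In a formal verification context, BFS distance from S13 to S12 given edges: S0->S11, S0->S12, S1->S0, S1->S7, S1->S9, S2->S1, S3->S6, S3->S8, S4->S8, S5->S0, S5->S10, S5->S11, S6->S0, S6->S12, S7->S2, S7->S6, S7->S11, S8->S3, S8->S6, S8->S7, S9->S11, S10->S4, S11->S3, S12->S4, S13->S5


BFS layer-by-layer from S13:
  dist 0: {S13}
  dist 1: {S5}
  dist 2: {S0, S10, S11}
  dist 3: {S3, S4, S12}
  -> S12 reached at distance 3
Shortest path length = 3

3
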